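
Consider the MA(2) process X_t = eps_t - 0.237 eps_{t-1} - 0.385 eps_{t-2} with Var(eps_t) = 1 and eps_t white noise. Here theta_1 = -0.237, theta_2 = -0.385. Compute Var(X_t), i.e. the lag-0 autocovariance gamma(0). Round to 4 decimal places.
\gamma(0) = 1.2044

For an MA(q) process X_t = eps_t + sum_i theta_i eps_{t-i} with
Var(eps_t) = sigma^2, the variance is
  gamma(0) = sigma^2 * (1 + sum_i theta_i^2).
  sum_i theta_i^2 = (-0.237)^2 + (-0.385)^2 = 0.056169 + 0.148225 = 0.204394.
  gamma(0) = 1 * (1 + 0.204394) = 1 * 1.204394 = 1.204394, which rounds to 1.2044.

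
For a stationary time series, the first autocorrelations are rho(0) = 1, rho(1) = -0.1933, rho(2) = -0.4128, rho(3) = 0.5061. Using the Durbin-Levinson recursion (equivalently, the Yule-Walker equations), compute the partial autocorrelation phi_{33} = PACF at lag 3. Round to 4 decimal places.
\phi_{33} = 0.3970

The PACF at lag k is phi_{kk}, the last component of the solution
to the Yule-Walker system G_k phi = r_k where
  (G_k)_{ij} = rho(|i - j|), (r_k)_i = rho(i), i,j = 1..k.
Equivalently, Durbin-Levinson gives phi_{kk} iteratively:
  phi_{11} = rho(1)
  phi_{kk} = [rho(k) - sum_{j=1..k-1} phi_{k-1,j} rho(k-j)]
            / [1 - sum_{j=1..k-1} phi_{k-1,j} rho(j)],
  phi_{k,j} = phi_{k-1,j} - phi_{kk} phi_{k-1,k-j},  j = 1..k-1.
Step k = 1:
  phi_11 = rho(1) = -0.1933.
Step k = 2:
  phi_22 = [rho(2) - phi_11 rho(1)] / [1 - phi_11 rho(1)] = [-0.4128 - (-0.1933)(-0.1933)] / [1 - (-0.1933)(-0.1933)]
         = -0.45016489 / 0.96263511 = -0.467638.
  Update: phi_21 = phi_11 - phi_22 phi_11 = -0.1933 - (-0.467638)(-0.1933) = -0.283694.
Step k = 3:
  phi_33 = [rho(3) - phi_21 rho(2) - phi_22 rho(1)] / [1 - phi_21 rho(1) - phi_22 rho(2)]
    numerator   = 0.5061 - (-0.283694)(-0.4128) - (-0.467638)(-0.1933) = 0.29859648
    denominator = 1 - (-0.283694)(-0.1933) - (-0.467638)(-0.4128) = 0.75212084
  phi_33 = 0.29859648 / 0.75212084 = 0.397.
Therefore phi_{33} = 0.3970.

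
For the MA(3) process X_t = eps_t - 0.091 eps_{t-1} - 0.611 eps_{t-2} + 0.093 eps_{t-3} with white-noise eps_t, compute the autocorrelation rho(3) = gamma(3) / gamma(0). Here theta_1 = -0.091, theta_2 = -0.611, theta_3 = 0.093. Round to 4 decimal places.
\rho(3) = 0.0669

For an MA(q) process with theta_0 = 1, the autocovariance is
  gamma(k) = sigma^2 * sum_{i=0..q-k} theta_i * theta_{i+k},
and rho(k) = gamma(k) / gamma(0). Sigma^2 cancels.
  numerator   = (1)*(0.093) = 0.093.
  denominator = (1)^2 + (-0.091)^2 + (-0.611)^2 + (0.093)^2 = 1.390251.
  rho(3) = 0.093 / 1.390251 = 0.0669.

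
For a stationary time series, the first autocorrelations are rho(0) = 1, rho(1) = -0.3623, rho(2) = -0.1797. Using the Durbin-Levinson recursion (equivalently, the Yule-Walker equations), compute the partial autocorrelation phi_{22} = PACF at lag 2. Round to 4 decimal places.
\phi_{22} = -0.3579

The PACF at lag k is phi_{kk}, the last component of the solution
to the Yule-Walker system G_k phi = r_k where
  (G_k)_{ij} = rho(|i - j|), (r_k)_i = rho(i), i,j = 1..k.
Equivalently, Durbin-Levinson gives phi_{kk} iteratively:
  phi_{11} = rho(1)
  phi_{kk} = [rho(k) - sum_{j=1..k-1} phi_{k-1,j} rho(k-j)]
            / [1 - sum_{j=1..k-1} phi_{k-1,j} rho(j)],
  phi_{k,j} = phi_{k-1,j} - phi_{kk} phi_{k-1,k-j},  j = 1..k-1.
Step k = 1:
  phi_11 = rho(1) = -0.3623.
Step k = 2:
  phi_22 = [rho(2) - phi_11 rho(1)] / [1 - phi_11 rho(1)] = [-0.1797 - (-0.3623)(-0.3623)] / [1 - (-0.3623)(-0.3623)]
         = -0.31096129 / 0.86873871 = -0.3579.
Therefore phi_{22} = -0.3579.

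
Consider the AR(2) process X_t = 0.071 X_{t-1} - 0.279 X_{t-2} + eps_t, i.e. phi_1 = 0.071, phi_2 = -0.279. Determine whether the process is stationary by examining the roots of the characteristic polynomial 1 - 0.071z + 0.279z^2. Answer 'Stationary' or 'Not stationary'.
\text{Stationary}

The AR(p) characteristic polynomial is P(z) = 1 - 0.071z + 0.279z^2.
Stationarity requires all roots to lie outside the unit circle, i.e. |z| > 1 for every root.
Set 1 + (-0.071) z + (0.279) z^2 = 0, i.e. a z^2 + b z + c = 0 with a = 0.279, b = -0.071, c = 1.
Discriminant D = b^2 - 4ac = (-0.071)^2 - 4*(0.279)*1 = 0.005041 - (1.116) = -1.110959.
D < 0, so the roots are the complex-conjugate pair z = (-b +/- i sqrt(-D)) / (2a) = 0.1272 +/- 1.8889i.
For a conjugate pair |z|^2 = z * conj(z) = (product of roots) = c/a = 1/(0.279) = 3.584229, so |z| = sqrt(3.584229) = 1.8932 for both roots.
Moduli of all roots: 1.8932, 1.8932.
All moduli strictly greater than 1? Yes.
Verdict: Stationary.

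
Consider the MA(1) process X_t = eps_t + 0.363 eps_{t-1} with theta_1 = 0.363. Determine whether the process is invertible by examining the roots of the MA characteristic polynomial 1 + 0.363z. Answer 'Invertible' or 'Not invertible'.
\text{Invertible}

The MA(q) characteristic polynomial is P(z) = 1 + 0.363z.
Invertibility requires all roots to lie outside the unit circle, i.e. |z| > 1 for every root.
This is linear in z: 1 + (0.363) z = 0  =>  z = -1/(0.363) = -2.754821,  |z| = 2.754821.
Moduli of all roots: 2.7548.
All moduli strictly greater than 1? Yes.
Verdict: Invertible.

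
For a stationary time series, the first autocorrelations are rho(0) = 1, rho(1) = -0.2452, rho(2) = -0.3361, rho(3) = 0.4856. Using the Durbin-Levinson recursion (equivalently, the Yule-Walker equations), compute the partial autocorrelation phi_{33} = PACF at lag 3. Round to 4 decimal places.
\phi_{33} = 0.3430

The PACF at lag k is phi_{kk}, the last component of the solution
to the Yule-Walker system G_k phi = r_k where
  (G_k)_{ij} = rho(|i - j|), (r_k)_i = rho(i), i,j = 1..k.
Equivalently, Durbin-Levinson gives phi_{kk} iteratively:
  phi_{11} = rho(1)
  phi_{kk} = [rho(k) - sum_{j=1..k-1} phi_{k-1,j} rho(k-j)]
            / [1 - sum_{j=1..k-1} phi_{k-1,j} rho(j)],
  phi_{k,j} = phi_{k-1,j} - phi_{kk} phi_{k-1,k-j},  j = 1..k-1.
Step k = 1:
  phi_11 = rho(1) = -0.2452.
Step k = 2:
  phi_22 = [rho(2) - phi_11 rho(1)] / [1 - phi_11 rho(1)] = [-0.3361 - (-0.2452)(-0.2452)] / [1 - (-0.2452)(-0.2452)]
         = -0.39622304 / 0.93987696 = -0.421569.
  Update: phi_21 = phi_11 - phi_22 phi_11 = -0.2452 - (-0.421569)(-0.2452) = -0.348569.
Step k = 3:
  phi_33 = [rho(3) - phi_21 rho(2) - phi_22 rho(1)] / [1 - phi_21 rho(1) - phi_22 rho(2)]
    numerator   = 0.4856 - (-0.348569)(-0.3361) - (-0.421569)(-0.2452) = 0.26507732
    denominator = 1 - (-0.348569)(-0.2452) - (-0.421569)(-0.3361) = 0.77284159
  phi_33 = 0.26507732 / 0.77284159 = 0.343.
Therefore phi_{33} = 0.3430.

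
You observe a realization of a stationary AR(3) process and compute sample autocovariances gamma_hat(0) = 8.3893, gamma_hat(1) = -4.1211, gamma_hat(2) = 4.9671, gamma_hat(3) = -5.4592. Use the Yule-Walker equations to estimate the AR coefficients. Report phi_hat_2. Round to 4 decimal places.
\hat\phi_{2} = 0.3440

The Yule-Walker equations for an AR(p) process read, in matrix form,
  Gamma_p phi = r_p,   with   (Gamma_p)_{ij} = gamma(|i - j|),
                       (r_p)_i = gamma(i),   i,j = 1..p.
Substitute the sample gammas (Toeplitz matrix and right-hand side of size 3):
  Gamma_p = [[8.3893, -4.1211, 4.9671], [-4.1211, 8.3893, -4.1211], [4.9671, -4.1211, 8.3893]]
  r_p     = [-4.1211, 4.9671, -5.4592]
Written out (R1..R3):
  (R1) 8.3893 phi_1 - 4.1211 phi_2 + 4.9671 phi_3 = -4.1211
  (R2) -4.1211 phi_1 + 8.3893 phi_2 - 4.1211 phi_3 = 4.9671
  (R3) 4.9671 phi_1 - 4.1211 phi_2 + 8.3893 phi_3 = -5.4592
Gaussian elimination:
  R2 <- R2 - (-4.1211/8.3893) R1 = R2 - (-0.491233) R1:  6.36488 phi_2 - 1.681097 phi_3 = 2.94268
  R3 <- R3 - (4.9671/8.3893) R1 = R3 - (0.592076) R1:  -1.681097 phi_2 + 5.448401 phi_3 = -3.019197
  R3 <- R3 - (-1.681097/6.36488) R2 = R3 - (-0.264121) R2:  5.004388 phi_3 = -2.241974
Back-substitution:
  phi_hat_3 = -2.241974 / 5.004388 = -0.448002
  phi_hat_2 = (2.94268 - (-1.681097)(-0.448002)) / 6.36488 = 0.344004
  phi_hat_1 = (-4.1211 - (-4.1211)(0.344004) - (4.9671)(-0.448002)) / 8.3893 = -0.056996
So phi_hat = [-0.0570, 0.3440, -0.4480].
Therefore phi_hat_2 = 0.3440.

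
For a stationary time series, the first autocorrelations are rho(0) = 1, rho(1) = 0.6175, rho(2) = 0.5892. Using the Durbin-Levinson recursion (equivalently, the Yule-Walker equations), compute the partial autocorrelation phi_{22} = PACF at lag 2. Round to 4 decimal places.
\phi_{22} = 0.3360

The PACF at lag k is phi_{kk}, the last component of the solution
to the Yule-Walker system G_k phi = r_k where
  (G_k)_{ij} = rho(|i - j|), (r_k)_i = rho(i), i,j = 1..k.
Equivalently, Durbin-Levinson gives phi_{kk} iteratively:
  phi_{11} = rho(1)
  phi_{kk} = [rho(k) - sum_{j=1..k-1} phi_{k-1,j} rho(k-j)]
            / [1 - sum_{j=1..k-1} phi_{k-1,j} rho(j)],
  phi_{k,j} = phi_{k-1,j} - phi_{kk} phi_{k-1,k-j},  j = 1..k-1.
Step k = 1:
  phi_11 = rho(1) = 0.6175.
Step k = 2:
  phi_22 = [rho(2) - phi_11 rho(1)] / [1 - phi_11 rho(1)] = [0.5892 - (0.6175)(0.6175)] / [1 - (0.6175)(0.6175)]
         = 0.20789375 / 0.61869375 = 0.336.
Therefore phi_{22} = 0.3360.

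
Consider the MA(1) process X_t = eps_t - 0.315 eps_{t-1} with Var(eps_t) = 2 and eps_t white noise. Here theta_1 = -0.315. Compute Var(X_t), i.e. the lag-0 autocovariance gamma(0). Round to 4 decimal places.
\gamma(0) = 2.1985

For an MA(q) process X_t = eps_t + sum_i theta_i eps_{t-i} with
Var(eps_t) = sigma^2, the variance is
  gamma(0) = sigma^2 * (1 + sum_i theta_i^2).
  sum_i theta_i^2 = (-0.315)^2 = 0.099225.
  gamma(0) = 2 * (1 + 0.099225) = 2 * 1.099225 = 2.19845, which rounds to 2.1985.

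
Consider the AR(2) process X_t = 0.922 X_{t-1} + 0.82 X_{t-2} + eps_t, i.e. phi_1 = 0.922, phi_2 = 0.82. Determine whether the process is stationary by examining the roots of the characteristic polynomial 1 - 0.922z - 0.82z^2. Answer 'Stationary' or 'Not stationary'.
\text{Not stationary}

The AR(p) characteristic polynomial is P(z) = 1 - 0.922z - 0.82z^2.
Stationarity requires all roots to lie outside the unit circle, i.e. |z| > 1 for every root.
Set 1 + (-0.922) z + (-0.82) z^2 = 0, i.e. a z^2 + b z + c = 0 with a = -0.82, b = -0.922, c = 1.
Discriminant D = b^2 - 4ac = (-0.922)^2 - 4*(-0.82)*1 = 0.850084 - (-3.28) = 4.130084.
D >= 0, so the roots are real: z = (-b +/- sqrt(D)) / (2a) = (0.922 +/- 2.032261) / (-1.64).
  z_1 = (0.922 + 2.032261) / (-1.64) = -1.8014,   |z_1| = 1.8014.
  z_2 = (0.922 - 2.032261) / (-1.64) = 0.677,   |z_2| = 0.677.
Moduli of all roots: 1.8014, 0.6770.
All moduli strictly greater than 1? No.
Verdict: Not stationary.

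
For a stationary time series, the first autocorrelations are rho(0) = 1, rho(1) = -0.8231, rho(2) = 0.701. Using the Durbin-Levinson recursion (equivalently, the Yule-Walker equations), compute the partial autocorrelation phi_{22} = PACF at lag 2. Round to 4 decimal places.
\phi_{22} = 0.0729

The PACF at lag k is phi_{kk}, the last component of the solution
to the Yule-Walker system G_k phi = r_k where
  (G_k)_{ij} = rho(|i - j|), (r_k)_i = rho(i), i,j = 1..k.
Equivalently, Durbin-Levinson gives phi_{kk} iteratively:
  phi_{11} = rho(1)
  phi_{kk} = [rho(k) - sum_{j=1..k-1} phi_{k-1,j} rho(k-j)]
            / [1 - sum_{j=1..k-1} phi_{k-1,j} rho(j)],
  phi_{k,j} = phi_{k-1,j} - phi_{kk} phi_{k-1,k-j},  j = 1..k-1.
Step k = 1:
  phi_11 = rho(1) = -0.8231.
Step k = 2:
  phi_22 = [rho(2) - phi_11 rho(1)] / [1 - phi_11 rho(1)] = [0.701 - (-0.8231)(-0.8231)] / [1 - (-0.8231)(-0.8231)]
         = 0.02350639 / 0.32250639 = 0.0729.
Therefore phi_{22} = 0.0729.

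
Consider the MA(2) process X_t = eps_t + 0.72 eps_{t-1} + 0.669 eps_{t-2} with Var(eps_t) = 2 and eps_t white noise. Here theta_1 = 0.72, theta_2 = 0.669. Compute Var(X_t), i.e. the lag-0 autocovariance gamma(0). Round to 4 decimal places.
\gamma(0) = 3.9319

For an MA(q) process X_t = eps_t + sum_i theta_i eps_{t-i} with
Var(eps_t) = sigma^2, the variance is
  gamma(0) = sigma^2 * (1 + sum_i theta_i^2).
  sum_i theta_i^2 = (0.72)^2 + (0.669)^2 = 0.5184 + 0.447561 = 0.965961.
  gamma(0) = 2 * (1 + 0.965961) = 2 * 1.965961 = 3.931922, which rounds to 3.9319.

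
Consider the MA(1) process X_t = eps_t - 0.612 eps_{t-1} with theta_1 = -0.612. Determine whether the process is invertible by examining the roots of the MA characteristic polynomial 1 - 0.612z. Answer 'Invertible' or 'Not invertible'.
\text{Invertible}

The MA(q) characteristic polynomial is P(z) = 1 - 0.612z.
Invertibility requires all roots to lie outside the unit circle, i.e. |z| > 1 for every root.
This is linear in z: 1 + (-0.612) z = 0  =>  z = -1/(-0.612) = 1.633987,  |z| = 1.633987.
Moduli of all roots: 1.6340.
All moduli strictly greater than 1? Yes.
Verdict: Invertible.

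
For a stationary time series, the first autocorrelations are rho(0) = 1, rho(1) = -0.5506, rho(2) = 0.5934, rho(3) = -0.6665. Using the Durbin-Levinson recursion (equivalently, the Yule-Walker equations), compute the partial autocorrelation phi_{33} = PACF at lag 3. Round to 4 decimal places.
\phi_{33} = -0.4280

The PACF at lag k is phi_{kk}, the last component of the solution
to the Yule-Walker system G_k phi = r_k where
  (G_k)_{ij} = rho(|i - j|), (r_k)_i = rho(i), i,j = 1..k.
Equivalently, Durbin-Levinson gives phi_{kk} iteratively:
  phi_{11} = rho(1)
  phi_{kk} = [rho(k) - sum_{j=1..k-1} phi_{k-1,j} rho(k-j)]
            / [1 - sum_{j=1..k-1} phi_{k-1,j} rho(j)],
  phi_{k,j} = phi_{k-1,j} - phi_{kk} phi_{k-1,k-j},  j = 1..k-1.
Step k = 1:
  phi_11 = rho(1) = -0.5506.
Step k = 2:
  phi_22 = [rho(2) - phi_11 rho(1)] / [1 - phi_11 rho(1)] = [0.5934 - (-0.5506)(-0.5506)] / [1 - (-0.5506)(-0.5506)]
         = 0.29023964 / 0.69683964 = 0.416509.
  Update: phi_21 = phi_11 - phi_22 phi_11 = -0.5506 - (0.416509)(-0.5506) = -0.32127.
Step k = 3:
  phi_33 = [rho(3) - phi_21 rho(2) - phi_22 rho(1)] / [1 - phi_21 rho(1) - phi_22 rho(2)]
    numerator   = -0.6665 - (-0.32127)(0.5934) - (0.416509)(-0.5506) = -0.24652855
    denominator = 1 - (-0.32127)(-0.5506) - (0.416509)(0.5934) = 0.57595236
  phi_33 = -0.24652855 / 0.57595236 = -0.428.
Therefore phi_{33} = -0.4280.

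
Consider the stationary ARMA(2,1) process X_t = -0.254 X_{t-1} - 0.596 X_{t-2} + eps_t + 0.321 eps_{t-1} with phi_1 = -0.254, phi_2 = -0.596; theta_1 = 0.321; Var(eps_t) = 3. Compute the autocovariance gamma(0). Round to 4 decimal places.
\gamma(0) = 4.7778

Multiply the model equation by X_{t-k} and take expectations. With theta_0 = psi_0 = 1 and psi_j the MA(infinity) weights, this gives
  gamma(k) - sum_i phi_i gamma(k-i) = c_k,
  c_k = sigma^2 * sum_{j=k..q} theta_j psi_{j-k}   (c_k = 0 for k > q),
using gamma(-m) = gamma(m).
psi-weights needed (psi_j = theta_j + sum_i phi_i psi_{j-i}):
  psi_1 = theta_1 + phi_1 = 0.321 + (-0.254) = 0.067
Right-hand sides:
  c_0 = sigma^2 (1 + theta_1 psi_1) = 3 * (1 + (0.321)(0.067)) = 3 * 1.021507 = 3.064521
  c_1 = sigma^2 theta_1 = 3 * (0.321) = 0.963
  c_2 = 0
Equations for k = 0, 1, 2 (AR order 2, c_2 = 0):
  (E0) gamma(0) = phi_1 gamma(1) + phi_2 gamma(2) + c_0
  (E1) gamma(1) = phi_1 gamma(0) + phi_2 gamma(1) + c_1
  (E2) gamma(2) = phi_1 gamma(1) + phi_2 gamma(0)
From (E1): gamma(1) = A gamma(0) + B with
  A = phi_1 / (1 - phi_2) = -0.254 / 1.596 = -0.159148,   B = c_1 / (1 - phi_2) = 0.963 / 1.596 = 0.603383.
Insert (E2) into (E0): gamma(0) (1 - phi_2^2) = phi_1 (1 + phi_2) gamma(1) + c_0.
  phi_1 (1 + phi_2) = (-0.254)(0.404) = -0.102616,   1 - phi_2^2 = 0.644784.
Replace gamma(1) by A gamma(0) + B and collect gamma(0):
  gamma(0) [0.644784 - (-0.102616)(-0.159148)] = (-0.102616)(0.603383) + 3.064521
  gamma(0) * 0.628453 = 3.002604
  gamma(0) = 3.002604 / 0.628453 = 4.777771.
Therefore gamma(0) = 4.7778 (to 4 decimal places).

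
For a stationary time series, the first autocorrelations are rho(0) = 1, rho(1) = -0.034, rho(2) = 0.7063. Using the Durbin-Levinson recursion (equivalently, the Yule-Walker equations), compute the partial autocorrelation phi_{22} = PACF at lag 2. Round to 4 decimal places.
\phi_{22} = 0.7060

The PACF at lag k is phi_{kk}, the last component of the solution
to the Yule-Walker system G_k phi = r_k where
  (G_k)_{ij} = rho(|i - j|), (r_k)_i = rho(i), i,j = 1..k.
Equivalently, Durbin-Levinson gives phi_{kk} iteratively:
  phi_{11} = rho(1)
  phi_{kk} = [rho(k) - sum_{j=1..k-1} phi_{k-1,j} rho(k-j)]
            / [1 - sum_{j=1..k-1} phi_{k-1,j} rho(j)],
  phi_{k,j} = phi_{k-1,j} - phi_{kk} phi_{k-1,k-j},  j = 1..k-1.
Step k = 1:
  phi_11 = rho(1) = -0.034.
Step k = 2:
  phi_22 = [rho(2) - phi_11 rho(1)] / [1 - phi_11 rho(1)] = [0.7063 - (-0.034)(-0.034)] / [1 - (-0.034)(-0.034)]
         = 0.705144 / 0.998844 = 0.706.
Therefore phi_{22} = 0.7060.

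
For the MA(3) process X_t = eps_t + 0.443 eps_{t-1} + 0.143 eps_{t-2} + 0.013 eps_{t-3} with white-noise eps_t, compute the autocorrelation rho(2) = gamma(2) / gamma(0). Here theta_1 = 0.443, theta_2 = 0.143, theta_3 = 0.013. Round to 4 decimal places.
\rho(2) = 0.1222

For an MA(q) process with theta_0 = 1, the autocovariance is
  gamma(k) = sigma^2 * sum_{i=0..q-k} theta_i * theta_{i+k},
and rho(k) = gamma(k) / gamma(0). Sigma^2 cancels.
  numerator   = (1)*(0.143) + (0.443)*(0.013) = 0.148759.
  denominator = (1)^2 + (0.443)^2 + (0.143)^2 + (0.013)^2 = 1.216867.
  rho(2) = 0.148759 / 1.216867 = 0.1222.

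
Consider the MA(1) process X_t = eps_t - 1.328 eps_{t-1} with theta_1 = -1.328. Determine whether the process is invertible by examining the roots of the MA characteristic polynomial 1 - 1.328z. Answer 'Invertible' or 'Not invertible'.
\text{Not invertible}

The MA(q) characteristic polynomial is P(z) = 1 - 1.328z.
Invertibility requires all roots to lie outside the unit circle, i.e. |z| > 1 for every root.
This is linear in z: 1 + (-1.328) z = 0  =>  z = -1/(-1.328) = 0.753012,  |z| = 0.753012.
Moduli of all roots: 0.7530.
All moduli strictly greater than 1? No.
Verdict: Not invertible.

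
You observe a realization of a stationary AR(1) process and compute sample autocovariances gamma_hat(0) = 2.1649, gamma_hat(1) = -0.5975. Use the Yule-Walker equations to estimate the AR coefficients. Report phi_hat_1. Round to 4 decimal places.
\hat\phi_{1} = -0.2760

The Yule-Walker equations for an AR(p) process read, in matrix form,
  Gamma_p phi = r_p,   with   (Gamma_p)_{ij} = gamma(|i - j|),
                       (r_p)_i = gamma(i),   i,j = 1..p.
Substitute the sample gammas (Toeplitz matrix and right-hand side of size 1):
  Gamma_p = [[2.1649]]
  r_p     = [-0.5975]
With p = 1 this is the single equation gamma(0) phi_1 = gamma(1):
  phi_hat_1 = gamma(1) / gamma(0) = -0.5975 / 2.1649 = -0.2760.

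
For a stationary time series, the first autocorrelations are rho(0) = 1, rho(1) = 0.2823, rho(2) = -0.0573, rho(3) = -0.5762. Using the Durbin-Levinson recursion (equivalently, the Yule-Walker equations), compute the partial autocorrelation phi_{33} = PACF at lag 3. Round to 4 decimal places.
\phi_{33} = -0.5729

The PACF at lag k is phi_{kk}, the last component of the solution
to the Yule-Walker system G_k phi = r_k where
  (G_k)_{ij} = rho(|i - j|), (r_k)_i = rho(i), i,j = 1..k.
Equivalently, Durbin-Levinson gives phi_{kk} iteratively:
  phi_{11} = rho(1)
  phi_{kk} = [rho(k) - sum_{j=1..k-1} phi_{k-1,j} rho(k-j)]
            / [1 - sum_{j=1..k-1} phi_{k-1,j} rho(j)],
  phi_{k,j} = phi_{k-1,j} - phi_{kk} phi_{k-1,k-j},  j = 1..k-1.
Step k = 1:
  phi_11 = rho(1) = 0.2823.
Step k = 2:
  phi_22 = [rho(2) - phi_11 rho(1)] / [1 - phi_11 rho(1)] = [-0.0573 - (0.2823)(0.2823)] / [1 - (0.2823)(0.2823)]
         = -0.13699329 / 0.92030671 = -0.148856.
  Update: phi_21 = phi_11 - phi_22 phi_11 = 0.2823 - (-0.148856)(0.2823) = 0.324322.
Step k = 3:
  phi_33 = [rho(3) - phi_21 rho(2) - phi_22 rho(1)] / [1 - phi_21 rho(1) - phi_22 rho(2)]
    numerator   = -0.5762 - (0.324322)(-0.0573) - (-0.148856)(0.2823) = -0.51559426
    denominator = 1 - (0.324322)(0.2823) - (-0.148856)(-0.0573) = 0.89991442
  phi_33 = -0.51559426 / 0.89991442 = -0.5729.
Therefore phi_{33} = -0.5729.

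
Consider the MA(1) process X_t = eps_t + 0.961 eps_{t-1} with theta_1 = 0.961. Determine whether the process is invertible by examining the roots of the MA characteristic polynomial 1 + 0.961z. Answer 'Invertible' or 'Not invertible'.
\text{Invertible}

The MA(q) characteristic polynomial is P(z) = 1 + 0.961z.
Invertibility requires all roots to lie outside the unit circle, i.e. |z| > 1 for every root.
This is linear in z: 1 + (0.961) z = 0  =>  z = -1/(0.961) = -1.040583,  |z| = 1.040583.
Moduli of all roots: 1.0406.
All moduli strictly greater than 1? Yes.
Verdict: Invertible.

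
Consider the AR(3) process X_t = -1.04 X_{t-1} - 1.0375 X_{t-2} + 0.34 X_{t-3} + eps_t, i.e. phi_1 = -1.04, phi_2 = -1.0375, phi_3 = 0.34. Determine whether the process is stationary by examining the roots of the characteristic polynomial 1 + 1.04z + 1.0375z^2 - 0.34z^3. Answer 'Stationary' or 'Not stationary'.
\text{Not stationary}

The AR(p) characteristic polynomial is P(z) = 1 + 1.04z + 1.0375z^2 - 0.34z^3.
Stationarity requires all roots to lie outside the unit circle, i.e. |z| > 1 for every root.
Degree 3: look for a simple real root z0 first, then factor out (1 - z/z0) and solve the remaining quadratic.
Testing z0 = 4: P(4) = 1 + (1.04)(4) + (1.0375)(4)^2 + (-0.34)(4)^3
  = 1 + (4.16) + (16.6) + (-21.76) = 0.  So z_0 = 4 is a root, |z_0| = 4.
Divide out the factor (1 - 0.25 z) = (1 - z/z0) (since 1/z0 = 0.25):
  P(z) = (1 - 0.25 z)(1 + (1.29) z + (1.36) z^2)
  [check: z-coef 1.29 - (0.25) = 1.04; z^2-coef 1.36 - (0.25)(1.29) = 1.0375; z^3-coef -(0.25)(1.36) = -0.34.]
Remaining roots from the quadratic factor 1 + (1.29) z + (1.36) z^2:
  Set 1 + (1.29) z + (1.36) z^2 = 0, i.e. a z^2 + b z + c = 0 with a = 1.36, b = 1.29, c = 1.
  Discriminant D = b^2 - 4ac = (1.29)^2 - 4*(1.36)*1 = 1.6641 - (5.44) = -3.7759.
  D < 0, so the roots are the complex-conjugate pair z = (-b +/- i sqrt(-D)) / (2a) = -0.4743 +/- 0.7144i.
  For a conjugate pair |z|^2 = z * conj(z) = (product of roots) = c/a = 1/(1.36) = 0.735294, so |z| = sqrt(0.735294) = 0.8575 for both roots.
Moduli of all roots: 4.0000, 0.8575, 0.8575.
All moduli strictly greater than 1? No.
Verdict: Not stationary.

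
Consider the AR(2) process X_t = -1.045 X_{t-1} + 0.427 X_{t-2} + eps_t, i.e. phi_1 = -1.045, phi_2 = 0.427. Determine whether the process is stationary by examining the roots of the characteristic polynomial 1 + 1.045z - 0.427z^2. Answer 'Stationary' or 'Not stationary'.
\text{Not stationary}

The AR(p) characteristic polynomial is P(z) = 1 + 1.045z - 0.427z^2.
Stationarity requires all roots to lie outside the unit circle, i.e. |z| > 1 for every root.
Set 1 + (1.045) z + (-0.427) z^2 = 0, i.e. a z^2 + b z + c = 0 with a = -0.427, b = 1.045, c = 1.
Discriminant D = b^2 - 4ac = (1.045)^2 - 4*(-0.427)*1 = 1.092025 - (-1.708) = 2.800025.
D >= 0, so the roots are real: z = (-b +/- sqrt(D)) / (2a) = (-1.045 +/- 1.673328) / (-0.854).
  z_1 = (-1.045 + 1.673328) / (-0.854) = -0.7357,   |z_1| = 0.7357.
  z_2 = (-1.045 - 1.673328) / (-0.854) = 3.1831,   |z_2| = 3.1831.
Moduli of all roots: 0.7357, 3.1831.
All moduli strictly greater than 1? No.
Verdict: Not stationary.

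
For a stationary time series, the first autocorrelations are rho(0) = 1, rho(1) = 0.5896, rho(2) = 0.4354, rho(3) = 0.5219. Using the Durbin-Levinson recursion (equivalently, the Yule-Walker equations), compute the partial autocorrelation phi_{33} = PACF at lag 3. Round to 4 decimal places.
\phi_{33} = 0.3441

The PACF at lag k is phi_{kk}, the last component of the solution
to the Yule-Walker system G_k phi = r_k where
  (G_k)_{ij} = rho(|i - j|), (r_k)_i = rho(i), i,j = 1..k.
Equivalently, Durbin-Levinson gives phi_{kk} iteratively:
  phi_{11} = rho(1)
  phi_{kk} = [rho(k) - sum_{j=1..k-1} phi_{k-1,j} rho(k-j)]
            / [1 - sum_{j=1..k-1} phi_{k-1,j} rho(j)],
  phi_{k,j} = phi_{k-1,j} - phi_{kk} phi_{k-1,k-j},  j = 1..k-1.
Step k = 1:
  phi_11 = rho(1) = 0.5896.
Step k = 2:
  phi_22 = [rho(2) - phi_11 rho(1)] / [1 - phi_11 rho(1)] = [0.4354 - (0.5896)(0.5896)] / [1 - (0.5896)(0.5896)]
         = 0.08777184 / 0.65237184 = 0.134543.
  Update: phi_21 = phi_11 - phi_22 phi_11 = 0.5896 - (0.134543)(0.5896) = 0.510274.
Step k = 3:
  phi_33 = [rho(3) - phi_21 rho(2) - phi_22 rho(1)] / [1 - phi_21 rho(1) - phi_22 rho(2)]
    numerator   = 0.5219 - (0.510274)(0.4354) - (0.134543)(0.5896) = 0.2204005
    denominator = 1 - (0.510274)(0.5896) - (0.134543)(0.4354) = 0.64056278
  phi_33 = 0.2204005 / 0.64056278 = 0.3441.
Therefore phi_{33} = 0.3441.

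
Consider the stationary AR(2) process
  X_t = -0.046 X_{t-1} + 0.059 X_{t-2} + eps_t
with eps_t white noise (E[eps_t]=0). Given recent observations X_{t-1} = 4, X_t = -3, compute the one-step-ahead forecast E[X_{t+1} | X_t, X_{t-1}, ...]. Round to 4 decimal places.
E[X_{t+1} \mid \mathcal F_t] = 0.3740

For an AR(p) model X_t = c + sum_i phi_i X_{t-i} + eps_t, the
one-step-ahead conditional mean is
  E[X_{t+1} | X_t, ...] = c + sum_i phi_i X_{t+1-i}.
Substitute known values:
  E[X_{t+1} | ...] = (-0.046) * (-3) + (0.059) * (4)
                   = 0.3740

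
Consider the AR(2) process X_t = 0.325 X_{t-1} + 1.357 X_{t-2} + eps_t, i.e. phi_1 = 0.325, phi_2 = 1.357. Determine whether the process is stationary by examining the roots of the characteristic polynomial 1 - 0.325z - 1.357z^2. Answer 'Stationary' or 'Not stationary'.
\text{Not stationary}

The AR(p) characteristic polynomial is P(z) = 1 - 0.325z - 1.357z^2.
Stationarity requires all roots to lie outside the unit circle, i.e. |z| > 1 for every root.
Set 1 + (-0.325) z + (-1.357) z^2 = 0, i.e. a z^2 + b z + c = 0 with a = -1.357, b = -0.325, c = 1.
Discriminant D = b^2 - 4ac = (-0.325)^2 - 4*(-1.357)*1 = 0.105625 - (-5.428) = 5.533625.
D >= 0, so the roots are real: z = (-b +/- sqrt(D)) / (2a) = (0.325 +/- 2.352366) / (-2.714).
  z_1 = (0.325 + 2.352366) / (-2.714) = -0.9865,   |z_1| = 0.9865.
  z_2 = (0.325 - 2.352366) / (-2.714) = 0.747,   |z_2| = 0.747.
Moduli of all roots: 0.9865, 0.7470.
All moduli strictly greater than 1? No.
Verdict: Not stationary.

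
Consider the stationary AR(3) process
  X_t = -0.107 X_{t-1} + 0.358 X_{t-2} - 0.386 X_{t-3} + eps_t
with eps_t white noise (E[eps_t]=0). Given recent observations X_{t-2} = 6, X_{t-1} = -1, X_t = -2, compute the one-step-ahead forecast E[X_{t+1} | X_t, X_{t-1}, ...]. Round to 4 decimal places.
E[X_{t+1} \mid \mathcal F_t] = -2.4600

For an AR(p) model X_t = c + sum_i phi_i X_{t-i} + eps_t, the
one-step-ahead conditional mean is
  E[X_{t+1} | X_t, ...] = c + sum_i phi_i X_{t+1-i}.
Substitute known values:
  E[X_{t+1} | ...] = (-0.107) * (-2) + (0.358) * (-1) + (-0.386) * (6)
                   = -2.4600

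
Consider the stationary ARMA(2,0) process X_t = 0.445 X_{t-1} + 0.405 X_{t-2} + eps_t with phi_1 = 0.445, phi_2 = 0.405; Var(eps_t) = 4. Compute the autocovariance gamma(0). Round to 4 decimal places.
\gamma(0) = 10.8587

Multiply the model equation by X_{t-k} and take expectations. With theta_0 = psi_0 = 1 and psi_j the MA(infinity) weights, this gives
  gamma(k) - sum_i phi_i gamma(k-i) = c_k,
  c_k = sigma^2 * sum_{j=k..q} theta_j psi_{j-k}   (c_k = 0 for k > q),
using gamma(-m) = gamma(m).
Pure AR (q = 0): c_0 = sigma^2 = 4, c_k = 0 for k >= 1.
Equations for k = 0, 1, 2 (AR order 2, c_2 = 0):
  (E0) gamma(0) = phi_1 gamma(1) + phi_2 gamma(2) + c_0
  (E1) gamma(1) = phi_1 gamma(0) + phi_2 gamma(1) + c_1
  (E2) gamma(2) = phi_1 gamma(1) + phi_2 gamma(0)
From (E1): gamma(1) = A gamma(0) + B with
  A = phi_1 / (1 - phi_2) = 0.445 / 0.595 = 0.747899,   B = c_1 / (1 - phi_2) = 0 / 0.595 = 0.
Insert (E2) into (E0): gamma(0) (1 - phi_2^2) = phi_1 (1 + phi_2) gamma(1) + c_0.
  phi_1 (1 + phi_2) = (0.445)(1.405) = 0.625225,   1 - phi_2^2 = 0.835975.
Replace gamma(1) by A gamma(0) + B and collect gamma(0):
  gamma(0) [0.835975 - (0.625225)(0.747899)] = c_0 = 4
  gamma(0) * 0.36837 = 4
  gamma(0) = 4 / 0.36837 = 10.858655.
Therefore gamma(0) = 10.8587 (to 4 decimal places).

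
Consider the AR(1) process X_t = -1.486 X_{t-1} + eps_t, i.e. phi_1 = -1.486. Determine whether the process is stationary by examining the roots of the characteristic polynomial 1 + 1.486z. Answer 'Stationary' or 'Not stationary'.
\text{Not stationary}

The AR(p) characteristic polynomial is P(z) = 1 + 1.486z.
Stationarity requires all roots to lie outside the unit circle, i.e. |z| > 1 for every root.
This is linear in z: 1 + (1.486) z = 0  =>  z = -1/(1.486) = -0.672948,  |z| = 0.672948.
Moduli of all roots: 0.6729.
All moduli strictly greater than 1? No.
Verdict: Not stationary.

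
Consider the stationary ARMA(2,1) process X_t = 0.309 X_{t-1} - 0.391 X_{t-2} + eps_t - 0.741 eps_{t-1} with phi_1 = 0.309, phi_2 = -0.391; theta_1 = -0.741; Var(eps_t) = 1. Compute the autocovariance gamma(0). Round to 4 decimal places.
\gamma(0) = 1.5148

Multiply the model equation by X_{t-k} and take expectations. With theta_0 = psi_0 = 1 and psi_j the MA(infinity) weights, this gives
  gamma(k) - sum_i phi_i gamma(k-i) = c_k,
  c_k = sigma^2 * sum_{j=k..q} theta_j psi_{j-k}   (c_k = 0 for k > q),
using gamma(-m) = gamma(m).
psi-weights needed (psi_j = theta_j + sum_i phi_i psi_{j-i}):
  psi_1 = theta_1 + phi_1 = -0.741 + (0.309) = -0.432
Right-hand sides:
  c_0 = sigma^2 (1 + theta_1 psi_1) = 1 * (1 + (-0.741)(-0.432)) = 1 * 1.320112 = 1.320112
  c_1 = sigma^2 theta_1 = 1 * (-0.741) = -0.741
  c_2 = 0
Equations for k = 0, 1, 2 (AR order 2, c_2 = 0):
  (E0) gamma(0) = phi_1 gamma(1) + phi_2 gamma(2) + c_0
  (E1) gamma(1) = phi_1 gamma(0) + phi_2 gamma(1) + c_1
  (E2) gamma(2) = phi_1 gamma(1) + phi_2 gamma(0)
From (E1): gamma(1) = A gamma(0) + B with
  A = phi_1 / (1 - phi_2) = 0.309 / 1.391 = 0.222142,   B = c_1 / (1 - phi_2) = -0.741 / 1.391 = -0.53271.
Insert (E2) into (E0): gamma(0) (1 - phi_2^2) = phi_1 (1 + phi_2) gamma(1) + c_0.
  phi_1 (1 + phi_2) = (0.309)(0.609) = 0.188181,   1 - phi_2^2 = 0.847119.
Replace gamma(1) by A gamma(0) + B and collect gamma(0):
  gamma(0) [0.847119 - (0.188181)(0.222142)] = (0.188181)(-0.53271) + 1.320112
  gamma(0) * 0.805316 = 1.219866
  gamma(0) = 1.219866 / 0.805316 = 1.514767.
Therefore gamma(0) = 1.5148 (to 4 decimal places).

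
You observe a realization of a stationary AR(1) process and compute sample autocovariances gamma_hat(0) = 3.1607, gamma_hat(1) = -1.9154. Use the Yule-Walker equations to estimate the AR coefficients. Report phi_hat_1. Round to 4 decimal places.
\hat\phi_{1} = -0.6060

The Yule-Walker equations for an AR(p) process read, in matrix form,
  Gamma_p phi = r_p,   with   (Gamma_p)_{ij} = gamma(|i - j|),
                       (r_p)_i = gamma(i),   i,j = 1..p.
Substitute the sample gammas (Toeplitz matrix and right-hand side of size 1):
  Gamma_p = [[3.1607]]
  r_p     = [-1.9154]
With p = 1 this is the single equation gamma(0) phi_1 = gamma(1):
  phi_hat_1 = gamma(1) / gamma(0) = -1.9154 / 3.1607 = -0.6060.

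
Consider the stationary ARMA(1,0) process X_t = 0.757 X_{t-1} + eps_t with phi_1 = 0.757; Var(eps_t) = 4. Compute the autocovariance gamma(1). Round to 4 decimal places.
\gamma(1) = 7.0921

Multiply the model equation by X_{t-k} and take expectations. With theta_0 = psi_0 = 1 and psi_j the MA(infinity) weights, this gives
  gamma(k) - sum_i phi_i gamma(k-i) = c_k,
  c_k = sigma^2 * sum_{j=k..q} theta_j psi_{j-k}   (c_k = 0 for k > q),
using gamma(-m) = gamma(m).
Pure AR (q = 0): c_0 = sigma^2 = 4, c_k = 0 for k >= 1.
Equations for k = 0 and k = 1 (AR order 1):
  gamma(0) = phi_1 gamma(1) + c_0
  gamma(1) = phi_1 gamma(0) + c_1
Substituting the second into the first: gamma(0) (1 - phi_1^2) = c_0 + phi_1 c_1, so
  gamma(0) = c_0 / (1 - phi_1^2) = 4 / (1 - (0.757)^2) = 4 / 0.426951 = 9.368757.
  gamma(1) = phi_1 gamma(0) = (0.757)(9.368757) = 7.092149.
Therefore gamma(1) = 7.0921 (to 4 decimal places).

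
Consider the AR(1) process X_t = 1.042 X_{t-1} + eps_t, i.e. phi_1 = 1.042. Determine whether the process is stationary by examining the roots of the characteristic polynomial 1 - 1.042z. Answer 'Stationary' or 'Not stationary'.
\text{Not stationary}

The AR(p) characteristic polynomial is P(z) = 1 - 1.042z.
Stationarity requires all roots to lie outside the unit circle, i.e. |z| > 1 for every root.
This is linear in z: 1 + (-1.042) z = 0  =>  z = -1/(-1.042) = 0.959693,  |z| = 0.959693.
Moduli of all roots: 0.9597.
All moduli strictly greater than 1? No.
Verdict: Not stationary.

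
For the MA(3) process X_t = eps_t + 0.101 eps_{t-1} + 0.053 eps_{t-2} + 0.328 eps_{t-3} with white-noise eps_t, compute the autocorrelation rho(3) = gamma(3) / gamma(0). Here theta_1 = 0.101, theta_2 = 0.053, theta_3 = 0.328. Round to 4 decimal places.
\rho(3) = 0.2927

For an MA(q) process with theta_0 = 1, the autocovariance is
  gamma(k) = sigma^2 * sum_{i=0..q-k} theta_i * theta_{i+k},
and rho(k) = gamma(k) / gamma(0). Sigma^2 cancels.
  numerator   = (1)*(0.328) = 0.328.
  denominator = (1)^2 + (0.101)^2 + (0.053)^2 + (0.328)^2 = 1.120594.
  rho(3) = 0.328 / 1.120594 = 0.2927.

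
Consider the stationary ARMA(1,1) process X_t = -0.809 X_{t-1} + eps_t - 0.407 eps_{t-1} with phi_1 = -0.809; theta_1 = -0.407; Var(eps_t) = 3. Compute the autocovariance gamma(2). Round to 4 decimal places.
\gamma(2) = 11.3538

Multiply the model equation by X_{t-k} and take expectations. With theta_0 = psi_0 = 1 and psi_j the MA(infinity) weights, this gives
  gamma(k) - sum_i phi_i gamma(k-i) = c_k,
  c_k = sigma^2 * sum_{j=k..q} theta_j psi_{j-k}   (c_k = 0 for k > q),
using gamma(-m) = gamma(m).
psi-weights needed (psi_j = theta_j + sum_i phi_i psi_{j-i}):
  psi_1 = theta_1 + phi_1 = -0.407 + (-0.809) = -1.216
Right-hand sides:
  c_0 = sigma^2 (1 + theta_1 psi_1) = 3 * (1 + (-0.407)(-1.216)) = 3 * 1.494912 = 4.484736
  c_1 = sigma^2 theta_1 = 3 * (-0.407) = -1.221
  c_2 = 0
Equations for k = 0 and k = 1 (AR order 1):
  gamma(0) = phi_1 gamma(1) + c_0
  gamma(1) = phi_1 gamma(0) + c_1
Substituting the second into the first: gamma(0) (1 - phi_1^2) = c_0 + phi_1 c_1, so
  gamma(0) = (c_0 + phi_1 c_1) / (1 - phi_1^2) = (4.484736 + (-0.809)(-1.221)) / (1 - (-0.809)^2) = 5.472525 / 0.345519 = 15.838565.
  gamma(1) = phi_1 gamma(0) + c_1 = (-0.809)(15.838565) + (-1.221) = -14.034399.
For k = 2 (> q): gamma(2) = phi_1 gamma(1) = (-0.809)(-14.034399) = 11.353829.
Therefore gamma(2) = 11.3538 (to 4 decimal places).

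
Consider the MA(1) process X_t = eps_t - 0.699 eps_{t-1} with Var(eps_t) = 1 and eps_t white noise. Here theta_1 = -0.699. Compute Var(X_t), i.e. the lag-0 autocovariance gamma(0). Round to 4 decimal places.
\gamma(0) = 1.4886

For an MA(q) process X_t = eps_t + sum_i theta_i eps_{t-i} with
Var(eps_t) = sigma^2, the variance is
  gamma(0) = sigma^2 * (1 + sum_i theta_i^2).
  sum_i theta_i^2 = (-0.699)^2 = 0.488601.
  gamma(0) = 1 * (1 + 0.488601) = 1 * 1.488601 = 1.488601, which rounds to 1.4886.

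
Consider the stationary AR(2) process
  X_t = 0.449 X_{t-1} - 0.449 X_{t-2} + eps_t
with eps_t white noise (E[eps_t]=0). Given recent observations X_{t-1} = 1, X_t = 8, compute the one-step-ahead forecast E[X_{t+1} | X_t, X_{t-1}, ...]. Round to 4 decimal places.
E[X_{t+1} \mid \mathcal F_t] = 3.1430

For an AR(p) model X_t = c + sum_i phi_i X_{t-i} + eps_t, the
one-step-ahead conditional mean is
  E[X_{t+1} | X_t, ...] = c + sum_i phi_i X_{t+1-i}.
Substitute known values:
  E[X_{t+1} | ...] = (0.449) * (8) + (-0.449) * (1)
                   = 3.1430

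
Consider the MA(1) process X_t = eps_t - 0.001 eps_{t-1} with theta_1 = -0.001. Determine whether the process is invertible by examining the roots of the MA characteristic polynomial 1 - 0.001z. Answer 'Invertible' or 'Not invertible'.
\text{Invertible}

The MA(q) characteristic polynomial is P(z) = 1 - 0.001z.
Invertibility requires all roots to lie outside the unit circle, i.e. |z| > 1 for every root.
This is linear in z: 1 + (-0.001) z = 0  =>  z = -1/(-0.001) = 1000,  |z| = 1000.
Moduli of all roots: 1000.0000.
All moduli strictly greater than 1? Yes.
Verdict: Invertible.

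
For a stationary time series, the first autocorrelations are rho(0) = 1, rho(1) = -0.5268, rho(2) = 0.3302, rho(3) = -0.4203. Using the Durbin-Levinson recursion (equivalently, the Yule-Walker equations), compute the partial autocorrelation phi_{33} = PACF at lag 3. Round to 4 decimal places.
\phi_{33} = -0.3070

The PACF at lag k is phi_{kk}, the last component of the solution
to the Yule-Walker system G_k phi = r_k where
  (G_k)_{ij} = rho(|i - j|), (r_k)_i = rho(i), i,j = 1..k.
Equivalently, Durbin-Levinson gives phi_{kk} iteratively:
  phi_{11} = rho(1)
  phi_{kk} = [rho(k) - sum_{j=1..k-1} phi_{k-1,j} rho(k-j)]
            / [1 - sum_{j=1..k-1} phi_{k-1,j} rho(j)],
  phi_{k,j} = phi_{k-1,j} - phi_{kk} phi_{k-1,k-j},  j = 1..k-1.
Step k = 1:
  phi_11 = rho(1) = -0.5268.
Step k = 2:
  phi_22 = [rho(2) - phi_11 rho(1)] / [1 - phi_11 rho(1)] = [0.3302 - (-0.5268)(-0.5268)] / [1 - (-0.5268)(-0.5268)]
         = 0.05268176 / 0.72248176 = 0.072918.
  Update: phi_21 = phi_11 - phi_22 phi_11 = -0.5268 - (0.072918)(-0.5268) = -0.488387.
Step k = 3:
  phi_33 = [rho(3) - phi_21 rho(2) - phi_22 rho(1)] / [1 - phi_21 rho(1) - phi_22 rho(2)]
    numerator   = -0.4203 - (-0.488387)(0.3302) - (0.072918)(-0.5268) = -0.22062156
    denominator = 1 - (-0.488387)(-0.5268) - (0.072918)(0.3302) = 0.71864032
  phi_33 = -0.22062156 / 0.71864032 = -0.307.
Therefore phi_{33} = -0.3070.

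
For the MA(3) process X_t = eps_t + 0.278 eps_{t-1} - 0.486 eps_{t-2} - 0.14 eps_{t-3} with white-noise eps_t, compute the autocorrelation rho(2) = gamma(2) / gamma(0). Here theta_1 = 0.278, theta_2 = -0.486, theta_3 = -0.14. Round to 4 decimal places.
\rho(2) = -0.3938

For an MA(q) process with theta_0 = 1, the autocovariance is
  gamma(k) = sigma^2 * sum_{i=0..q-k} theta_i * theta_{i+k},
and rho(k) = gamma(k) / gamma(0). Sigma^2 cancels.
  numerator   = (1)*(-0.486) + (0.278)*(-0.14) = -0.52492.
  denominator = (1)^2 + (0.278)^2 + (-0.486)^2 + (-0.14)^2 = 1.33308.
  rho(2) = -0.52492 / 1.33308 = -0.3938.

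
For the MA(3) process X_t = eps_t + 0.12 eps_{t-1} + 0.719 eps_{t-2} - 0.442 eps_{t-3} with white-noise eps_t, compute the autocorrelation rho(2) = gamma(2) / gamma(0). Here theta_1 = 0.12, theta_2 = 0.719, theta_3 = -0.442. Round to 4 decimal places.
\rho(2) = 0.3857

For an MA(q) process with theta_0 = 1, the autocovariance is
  gamma(k) = sigma^2 * sum_{i=0..q-k} theta_i * theta_{i+k},
and rho(k) = gamma(k) / gamma(0). Sigma^2 cancels.
  numerator   = (1)*(0.719) + (0.12)*(-0.442) = 0.66596.
  denominator = (1)^2 + (0.12)^2 + (0.719)^2 + (-0.442)^2 = 1.726725.
  rho(2) = 0.66596 / 1.726725 = 0.3857.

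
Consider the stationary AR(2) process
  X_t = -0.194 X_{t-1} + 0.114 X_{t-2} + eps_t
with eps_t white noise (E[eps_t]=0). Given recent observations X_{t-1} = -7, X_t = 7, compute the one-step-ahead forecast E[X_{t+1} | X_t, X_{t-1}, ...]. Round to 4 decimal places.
E[X_{t+1} \mid \mathcal F_t] = -2.1560

For an AR(p) model X_t = c + sum_i phi_i X_{t-i} + eps_t, the
one-step-ahead conditional mean is
  E[X_{t+1} | X_t, ...] = c + sum_i phi_i X_{t+1-i}.
Substitute known values:
  E[X_{t+1} | ...] = (-0.194) * (7) + (0.114) * (-7)
                   = -2.1560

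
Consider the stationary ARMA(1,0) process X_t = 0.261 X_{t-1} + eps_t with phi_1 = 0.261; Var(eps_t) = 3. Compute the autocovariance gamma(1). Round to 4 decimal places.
\gamma(1) = 0.8402

Multiply the model equation by X_{t-k} and take expectations. With theta_0 = psi_0 = 1 and psi_j the MA(infinity) weights, this gives
  gamma(k) - sum_i phi_i gamma(k-i) = c_k,
  c_k = sigma^2 * sum_{j=k..q} theta_j psi_{j-k}   (c_k = 0 for k > q),
using gamma(-m) = gamma(m).
Pure AR (q = 0): c_0 = sigma^2 = 3, c_k = 0 for k >= 1.
Equations for k = 0 and k = 1 (AR order 1):
  gamma(0) = phi_1 gamma(1) + c_0
  gamma(1) = phi_1 gamma(0) + c_1
Substituting the second into the first: gamma(0) (1 - phi_1^2) = c_0 + phi_1 c_1, so
  gamma(0) = c_0 / (1 - phi_1^2) = 3 / (1 - (0.261)^2) = 3 / 0.931879 = 3.219302.
  gamma(1) = phi_1 gamma(0) = (0.261)(3.219302) = 0.840238.
Therefore gamma(1) = 0.8402 (to 4 decimal places).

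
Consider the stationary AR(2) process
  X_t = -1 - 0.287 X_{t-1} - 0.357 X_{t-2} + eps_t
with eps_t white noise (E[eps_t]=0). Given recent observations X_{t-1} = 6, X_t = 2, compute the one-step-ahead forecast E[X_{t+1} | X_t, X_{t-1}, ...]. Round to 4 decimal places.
E[X_{t+1} \mid \mathcal F_t] = -3.7160

For an AR(p) model X_t = c + sum_i phi_i X_{t-i} + eps_t, the
one-step-ahead conditional mean is
  E[X_{t+1} | X_t, ...] = c + sum_i phi_i X_{t+1-i}.
Substitute known values:
  E[X_{t+1} | ...] = -1 + (-0.287) * (2) + (-0.357) * (6)
                   = -3.7160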